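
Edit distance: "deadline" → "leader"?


Word 1: "deadline" (length 8)
Word 2: "leader" (length 6)
One optimal edit sequence (insert/delete/substitute each cost 1):
  1. substitute 'd' -> 'l'  (+1)
  2. keep 'e'
  3. keep 'a'
  4. keep 'd'
  5. delete 'l'  (+1)
  6. delete 'i'  (+1)
  7. substitute 'n' -> 'e'  (+1)
  8. substitute 'e' -> 'r'  (+1)
Total edit operations: 5
Edit distance = 5


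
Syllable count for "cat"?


Word: "cat"
Syllable breakdown: cat
Counting: 1 part
= 1 syllable


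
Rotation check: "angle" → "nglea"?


Word: "angle", Candidate: "nglea"
Method: check if candidate is substring of word+word
"angleangle" contains "nglea"? Yes
Is rotation = Yes


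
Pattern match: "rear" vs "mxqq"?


Pattern of "rear": [0, 1, 2, 0]
Pattern of "mxqq": [0, 1, 2, 2]
Patterns do not match
Same pattern = No


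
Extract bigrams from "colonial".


Word: "colonial" (length 8)
Number of bigrams = 8 - 2 + 1 = 7
  Position 0: "co"
  Position 1: "ol"
  Position 2: "lo"
  Position 3: "on"
  Position 4: "ni"
  Position 5: "ia"
  Position 6: "al"
Bigrams = "co", "ol", "lo", "on", "ni", "ia", "al"


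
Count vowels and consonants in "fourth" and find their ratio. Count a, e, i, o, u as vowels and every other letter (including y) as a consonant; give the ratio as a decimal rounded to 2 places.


Word: "fourth"
Vowels (a,e,i,o,u): 2
Consonants: 4
Ratio = 2/4
= 0.50


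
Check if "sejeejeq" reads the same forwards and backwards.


Word: "sejeejeq"
Reversed: "qejeejes"
Forward == Backward? sejeejeq != qejeejes
Palindrome = No


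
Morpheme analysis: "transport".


Word: "transport"
Morphemes: trans- / port
Each morpheme carries meaning
= 2 morphemes


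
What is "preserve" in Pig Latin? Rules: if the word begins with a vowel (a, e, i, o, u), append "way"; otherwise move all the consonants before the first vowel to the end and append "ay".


Word: "preserve"
Starts with consonant(s) → move to end, add 'ay'
Consonant cluster: "pr"
Pig Latin = "eservepray"


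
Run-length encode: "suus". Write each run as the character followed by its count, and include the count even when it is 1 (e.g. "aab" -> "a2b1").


String: "suus"
Scanning for consecutive runs:
  's' x 1
  'u' x 2
  's' x 1
RLE = "s1u2s1"


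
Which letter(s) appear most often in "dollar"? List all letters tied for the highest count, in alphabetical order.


Word: "dollar"
Letter counts:
  'a': 1
  'd': 1
  'l': 2
  'o': 1
  'r': 1
Maximum count = 2
Most frequent = 'l' (2 times each)


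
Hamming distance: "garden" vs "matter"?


Comparing character by character (same length = 6):
  Pos 0: 'g' vs 'm' !=
  Pos 1: 'a' vs 'a' =
  Pos 2: 'r' vs 't' !=
  Pos 3: 'd' vs 't' !=
  Pos 4: 'e' vs 'e' =
  Pos 5: 'n' vs 'r' !=
Hamming distance = 4


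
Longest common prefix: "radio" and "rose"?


Word 1: "radio"
Word 2: "rose"
Comparing from start:
  Pos 0: 'r' == 'r'
  Pos 1: 'a' != 'o' (stop)
LCP = "r" (length 1)


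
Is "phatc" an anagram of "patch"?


Word 1: "patch" → sorted: achpt
Word 2: "phatc" → sorted: achpt
Same letters? achpt == achpt
Anagram = Yes


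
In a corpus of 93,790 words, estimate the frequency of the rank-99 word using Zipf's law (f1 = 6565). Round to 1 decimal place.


Zipf's law: f(r) = f(1) / r
f(1) = 6565
f(99) = 6565 / 99
= 66.3 occurrences


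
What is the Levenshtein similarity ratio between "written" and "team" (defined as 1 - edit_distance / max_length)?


Word 1: "written" (length 7)
Word 2: "team" (length 4)
One optimal edit sequence:
  1. delete 'w'  (+1)
  2. delete 'r'  (+1)
  3. delete 'i'  (+1)
  4. keep 't'
  5. substitute 't' -> 'e'  (+1)
  6. substitute 'e' -> 'a'  (+1)
  7. substitute 'n' -> 'm'  (+1)
Edit distance = 6
Max length = max(7, 4) = 7
Similarity = 1 - 6/7
= 0.1429


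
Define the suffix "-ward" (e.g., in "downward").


Suffix: -ward
Example: downward = down + -ward
Meaning = in the direction of


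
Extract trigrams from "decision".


Word: "decision" (length 8)
Number of trigrams = 8 - 3 + 1 = 6
  Position 0: "dec"
  Position 1: "eci"
  Position 2: "cis"
  Position 3: "isi"
  Position 4: "sio"
  Position 5: "ion"
Trigrams = "dec", "eci", "cis", "isi", "sio", "ion"


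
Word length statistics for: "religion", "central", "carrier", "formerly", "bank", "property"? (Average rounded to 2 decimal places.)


Lengths: "religion"=8, "central"=7, "carrier"=7, "formerly"=8, "bank"=4, "property"=8
Sum = 42, Count = 6
Average = 42/6 = 7.00
= avg=7.00, min=4, max=8


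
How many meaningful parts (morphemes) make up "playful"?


Word: "playful"
Morphemes: play / -ful
Each morpheme carries meaning
= 2 morphemes


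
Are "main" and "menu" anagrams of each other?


Word 1: "main" → sorted: aimn
Word 2: "menu" → sorted: emnu
Same letters? aimn != emnu
Anagram = No


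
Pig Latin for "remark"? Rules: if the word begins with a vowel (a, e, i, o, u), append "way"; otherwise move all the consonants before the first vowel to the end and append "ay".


Word: "remark"
Starts with consonant(s) → move to end, add 'ay'
Consonant cluster: "r"
Pig Latin = "emarkray"


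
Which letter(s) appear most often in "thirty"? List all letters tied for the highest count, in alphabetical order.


Word: "thirty"
Letter counts:
  'h': 1
  'i': 1
  'r': 1
  't': 2
  'y': 1
Maximum count = 2
Most frequent = 't' (2 times each)


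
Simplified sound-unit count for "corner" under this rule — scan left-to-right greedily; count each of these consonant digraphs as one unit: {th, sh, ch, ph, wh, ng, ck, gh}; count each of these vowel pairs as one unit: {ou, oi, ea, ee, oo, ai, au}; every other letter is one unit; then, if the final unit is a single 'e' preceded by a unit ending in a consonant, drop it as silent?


Word: "corner" (6 letters)
Left-to-right scan:
  1. 'c' (letter)
  2. 'o' (letter)
  3. 'r' (letter)
  4. 'n' (letter)
  5. 'e' (letter)
  6. 'r' (letter)
Units from scan: 6
Sound units = 6 units


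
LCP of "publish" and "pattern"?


Word 1: "publish"
Word 2: "pattern"
Comparing from start:
  Pos 0: 'p' == 'p'
  Pos 1: 'u' != 'a' (stop)
LCP = "p" (length 1)


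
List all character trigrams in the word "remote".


Word: "remote" (length 6)
Number of trigrams = 6 - 3 + 1 = 4
  Position 0: "rem"
  Position 1: "emo"
  Position 2: "mot"
  Position 3: "ote"
Trigrams = "rem", "emo", "mot", "ote"


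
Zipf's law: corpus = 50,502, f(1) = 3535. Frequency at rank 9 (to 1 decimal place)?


Zipf's law: f(r) = f(1) / r
f(1) = 3535
f(9) = 3535 / 9
= 392.8 occurrences


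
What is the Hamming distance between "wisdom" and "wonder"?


Comparing character by character (same length = 6):
  Pos 0: 'w' vs 'w' =
  Pos 1: 'i' vs 'o' !=
  Pos 2: 's' vs 'n' !=
  Pos 3: 'd' vs 'd' =
  Pos 4: 'o' vs 'e' !=
  Pos 5: 'm' vs 'r' !=
Hamming distance = 4


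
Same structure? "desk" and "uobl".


Pattern of "desk": [0, 1, 2, 3]
Pattern of "uobl": [0, 1, 2, 3]
Patterns match
Same pattern = Yes


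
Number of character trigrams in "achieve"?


Word: "achieve" (length 7)
Number of 3-grams = length - 3 + 1 = 7 - 3 + 1
= 5


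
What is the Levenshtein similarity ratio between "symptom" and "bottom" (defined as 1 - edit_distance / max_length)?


Word 1: "symptom" (length 7)
Word 2: "bottom" (length 6)
One optimal edit sequence:
  1. delete 's'  (+1)
  2. substitute 'y' -> 'b'  (+1)
  3. substitute 'm' -> 'o'  (+1)
  4. substitute 'p' -> 't'  (+1)
  5. keep 't'
  6. keep 'o'
  7. keep 'm'
Edit distance = 4
Max length = max(7, 6) = 7
Similarity = 1 - 4/7
= 0.4286


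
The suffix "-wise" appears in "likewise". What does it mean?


Suffix: -wise
As in: likewise -> like + -wise
Meaning = in the manner of


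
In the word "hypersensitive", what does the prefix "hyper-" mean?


Prefix: hyper-
As in: hypersensitive -> hyper- + sensitive
Meaning = over / excessive


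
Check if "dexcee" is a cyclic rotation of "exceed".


Word: "exceed", Candidate: "dexcee"
Method: check if candidate is substring of word+word
"exceedexceed" contains "dexcee"? Yes
Is rotation = Yes


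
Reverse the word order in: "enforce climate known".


Original: "enforce climate known"
Words (1..n): enforce | climate | known
Reversed (n..1): known | climate | enforce
Result = "known climate enforce"


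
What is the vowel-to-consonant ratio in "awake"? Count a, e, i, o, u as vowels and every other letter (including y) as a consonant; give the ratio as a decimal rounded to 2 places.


Word: "awake"
Vowels (a,e,i,o,u): 3
Consonants: 2
Ratio = 3/2
= 1.50


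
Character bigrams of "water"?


Word: "water" (length 5)
Number of bigrams = 5 - 2 + 1 = 4
  Position 0: "wa"
  Position 1: "at"
  Position 2: "te"
  Position 3: "er"
Bigrams = "wa", "at", "te", "er"


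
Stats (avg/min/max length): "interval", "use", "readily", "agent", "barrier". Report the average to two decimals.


Lengths: "interval"=8, "use"=3, "readily"=7, "agent"=5, "barrier"=7
Sum = 30, Count = 5
Average = 30/5 = 6.00
= avg=6.00, min=3, max=8


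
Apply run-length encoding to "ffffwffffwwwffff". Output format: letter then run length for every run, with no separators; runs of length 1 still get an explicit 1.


String: "ffffwffffwwwffff"
Scanning for consecutive runs:
  'f' x 4
  'w' x 1
  'f' x 4
  'w' x 3
  'f' x 4
RLE = "f4w1f4w3f4"


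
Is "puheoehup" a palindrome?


Word: "puheoehup"
Reversed: "puheoehup"
Forward == Backward? puheoehup == puheoehup
Palindrome = Yes


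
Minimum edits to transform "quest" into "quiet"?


Word 1: "quest" (length 5)
Word 2: "quiet" (length 5)
One optimal edit sequence (insert/delete/substitute each cost 1):
  1. keep 'q'
  2. keep 'u'
  3. substitute 'e' -> 'i'  (+1)
  4. substitute 's' -> 'e'  (+1)
  5. keep 't'
Total edit operations: 2
Edit distance = 2


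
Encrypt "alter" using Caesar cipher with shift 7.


Word: "alter"
Shift: 7
Each letter → (letter + shift) mod 26:
  'a' (0) + 7 = 7 → 'h'
  'l' (11) + 7 = 18 → 's'
  't' (19) + 7 = 0 → 'a'
  'e' (4) + 7 = 11 → 'l'
  'r' (17) + 7 = 24 → 'y'
Result = "hsaly"


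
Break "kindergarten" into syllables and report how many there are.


Word: "kindergarten"
Syllable breakdown: kin · der · gar · ten
Counting: 4 parts
= 4 syllables


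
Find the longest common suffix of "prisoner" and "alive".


Word 1: "prisoner"
Word 2: "alive"
Comparing from end:
  Pos -1: 'r' != 'e' (stop)
LCS = "" (length 0)


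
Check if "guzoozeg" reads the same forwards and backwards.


Word: "guzoozeg"
Reversed: "gezoozug"
Forward == Backward? guzoozeg != gezoozug
Palindrome = No


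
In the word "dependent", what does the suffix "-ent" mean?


Suffix: -ent
As in: dependent -> depend + -ent
Meaning = one who / that which


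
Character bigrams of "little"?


Word: "little" (length 6)
Number of bigrams = 6 - 2 + 1 = 5
  Position 0: "li"
  Position 1: "it"
  Position 2: "tt"
  Position 3: "tl"
  Position 4: "le"
Bigrams = "li", "it", "tt", "tl", "le"


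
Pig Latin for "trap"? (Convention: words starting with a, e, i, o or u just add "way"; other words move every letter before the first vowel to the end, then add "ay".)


Word: "trap"
Starts with consonant(s) → move to end, add 'ay'
Consonant cluster: "tr"
Pig Latin = "aptray"


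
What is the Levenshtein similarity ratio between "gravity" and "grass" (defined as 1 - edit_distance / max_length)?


Word 1: "gravity" (length 7)
Word 2: "grass" (length 5)
One optimal edit sequence:
  1. keep 'g'
  2. keep 'r'
  3. keep 'a'
  4. delete 'v'  (+1)
  5. delete 'i'  (+1)
  6. substitute 't' -> 's'  (+1)
  7. substitute 'y' -> 's'  (+1)
Edit distance = 4
Max length = max(7, 5) = 7
Similarity = 1 - 4/7
= 0.4286


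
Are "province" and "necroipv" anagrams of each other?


Word 1: "province" → sorted: ceinoprv
Word 2: "necroipv" → sorted: ceinoprv
Same letters? ceinoprv == ceinoprv
Anagram = Yes


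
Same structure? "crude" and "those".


Pattern of "crude": [0, 1, 2, 3, 4]
Pattern of "those": [0, 1, 2, 3, 4]
Patterns match
Same pattern = Yes


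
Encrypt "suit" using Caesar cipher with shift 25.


Word: "suit"
Shift: 25
Each letter → (letter + shift) mod 26:
  's' (18) + 25 = 17 → 'r'
  'u' (20) + 25 = 19 → 't'
  'i' (8) + 25 = 7 → 'h'
  't' (19) + 25 = 18 → 's'
Result = "rths"


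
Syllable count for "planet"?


Word: "planet"
Syllable breakdown: plan | et
Counting: 2 parts
= 2 syllables


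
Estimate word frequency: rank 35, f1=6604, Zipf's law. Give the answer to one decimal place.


Zipf's law: f(r) = f(1) / r
f(1) = 6604
f(35) = 6604 / 35
= 188.7 occurrences


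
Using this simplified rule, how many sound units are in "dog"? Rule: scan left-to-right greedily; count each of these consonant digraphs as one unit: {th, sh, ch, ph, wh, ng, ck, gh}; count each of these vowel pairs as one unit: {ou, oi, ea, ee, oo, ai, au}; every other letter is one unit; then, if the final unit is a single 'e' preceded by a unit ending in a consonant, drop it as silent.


Word: "dog" (3 letters)
Left-to-right scan:
  (1) 'd' (letter)
  (2) 'o' (letter)
  (3) 'g' (letter)
Units from scan: 3
Sound units = 3 units


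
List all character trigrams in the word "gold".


Word: "gold" (length 4)
Number of trigrams = 4 - 3 + 1 = 2
  Position 0: "gol"
  Position 1: "old"
Trigrams = "gol", "old"


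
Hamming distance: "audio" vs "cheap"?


Comparing character by character (same length = 5):
  Pos 0: 'a' vs 'c' !=
  Pos 1: 'u' vs 'h' !=
  Pos 2: 'd' vs 'e' !=
  Pos 3: 'i' vs 'a' !=
  Pos 4: 'o' vs 'p' !=
Hamming distance = 5


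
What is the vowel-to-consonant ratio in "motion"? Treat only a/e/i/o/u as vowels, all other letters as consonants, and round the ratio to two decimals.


Word: "motion"
Vowels (a,e,i,o,u): 3
Consonants: 3
Ratio = 3/3
= 1.00


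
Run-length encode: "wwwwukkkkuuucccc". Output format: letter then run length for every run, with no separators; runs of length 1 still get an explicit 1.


String: "wwwwukkkkuuucccc"
Scanning for consecutive runs:
  'w' x 4
  'u' x 1
  'k' x 4
  'u' x 3
  'c' x 4
RLE = "w4u1k4u3c4"


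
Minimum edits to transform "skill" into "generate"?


Word 1: "skill" (length 5)
Word 2: "generate" (length 8)
One optimal edit sequence (insert/delete/substitute each cost 1):
  1. insert 'g'  (+1)
  2. insert 'e'  (+1)
  3. insert 'n'  (+1)
  4. substitute 's' -> 'e'  (+1)
  5. substitute 'k' -> 'r'  (+1)
  6. substitute 'i' -> 'a'  (+1)
  7. substitute 'l' -> 't'  (+1)
  8. substitute 'l' -> 'e'  (+1)
Total edit operations: 8
Edit distance = 8


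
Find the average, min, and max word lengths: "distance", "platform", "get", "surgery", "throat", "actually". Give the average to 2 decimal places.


Lengths: "distance"=8, "platform"=8, "get"=3, "surgery"=7, "throat"=6, "actually"=8
Sum = 40, Count = 6
Average = 40/6 = 6.67
= avg=6.67, min=3, max=8


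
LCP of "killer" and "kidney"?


Word 1: "killer"
Word 2: "kidney"
Comparing from start:
  Pos 0: 'k' == 'k'
  Pos 1: 'i' == 'i'
  Pos 2: 'l' != 'd' (stop)
LCP = "ki" (length 2)


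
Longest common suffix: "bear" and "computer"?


Word 1: "bear"
Word 2: "computer"
Comparing from end:
  Pos -1: 'r' == 'r'
  Pos -2: 'a' != 'e' (stop)
LCS = "r" (length 1)


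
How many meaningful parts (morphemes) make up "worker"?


Word: "worker"
Morphemes: work | -er
Each morpheme carries meaning
= 2 morphemes


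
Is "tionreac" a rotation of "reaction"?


Word: "reaction", Candidate: "tionreac"
Method: check if candidate is substring of word+word
"reactionreaction" contains "tionreac"? Yes
Is rotation = Yes


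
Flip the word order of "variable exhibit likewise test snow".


Original: "variable exhibit likewise test snow"
Words (1..n): variable | exhibit | likewise | test | snow
Reversed (n..1): snow | test | likewise | exhibit | variable
Result = "snow test likewise exhibit variable"


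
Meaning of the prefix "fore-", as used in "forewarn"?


Prefix: fore-
Example: forewarn = fore- + warn
Meaning = before


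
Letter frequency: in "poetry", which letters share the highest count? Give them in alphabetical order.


Word: "poetry"
Letter counts:
  'e': 1
  'o': 1
  'p': 1
  'r': 1
  't': 1
  'y': 1
Maximum count = 1
Most frequent = 'e', 'o', 'p', 'r', 't', 'y' (1 time each)


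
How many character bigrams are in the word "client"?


Word: "client" (length 6)
Number of 2-grams = length - 2 + 1 = 6 - 2 + 1
= 5


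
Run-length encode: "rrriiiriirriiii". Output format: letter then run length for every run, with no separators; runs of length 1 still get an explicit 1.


String: "rrriiiriirriiii"
Scanning for consecutive runs:
  'r' x 3
  'i' x 3
  'r' x 1
  'i' x 2
  'r' x 2
  'i' x 4
RLE = "r3i3r1i2r2i4"


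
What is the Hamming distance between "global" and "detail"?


Comparing character by character (same length = 6):
  Pos 0: 'g' vs 'd' !=
  Pos 1: 'l' vs 'e' !=
  Pos 2: 'o' vs 't' !=
  Pos 3: 'b' vs 'a' !=
  Pos 4: 'a' vs 'i' !=
  Pos 5: 'l' vs 'l' =
Hamming distance = 5


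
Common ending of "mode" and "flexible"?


Word 1: "mode"
Word 2: "flexible"
Comparing from end:
  Pos -1: 'e' == 'e'
  Pos -2: 'd' != 'l' (stop)
LCS = "e" (length 1)


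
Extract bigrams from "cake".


Word: "cake" (length 4)
Number of bigrams = 4 - 2 + 1 = 3
  Position 0: "ca"
  Position 1: "ak"
  Position 2: "ke"
Bigrams = "ca", "ak", "ke"


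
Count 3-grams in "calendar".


Word: "calendar" (length 8)
Number of 3-grams = length - 3 + 1 = 8 - 3 + 1
= 6


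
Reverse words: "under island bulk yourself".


Original: "under island bulk yourself"
Words (1..n): under | island | bulk | yourself
Reversed (n..1): yourself | bulk | island | under
Result = "yourself bulk island under"


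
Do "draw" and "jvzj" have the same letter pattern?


Pattern of "draw": [0, 1, 2, 3]
Pattern of "jvzj": [0, 1, 2, 0]
Patterns do not match
Same pattern = No


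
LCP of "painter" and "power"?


Word 1: "painter"
Word 2: "power"
Comparing from start:
  Pos 0: 'p' == 'p'
  Pos 1: 'a' != 'o' (stop)
LCP = "p" (length 1)


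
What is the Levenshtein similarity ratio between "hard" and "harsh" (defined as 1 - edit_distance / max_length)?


Word 1: "hard" (length 4)
Word 2: "harsh" (length 5)
One optimal edit sequence:
  1. keep 'h'
  2. keep 'a'
  3. keep 'r'
  4. insert 's'  (+1)
  5. substitute 'd' -> 'h'  (+1)
Edit distance = 2
Max length = max(4, 5) = 5
Similarity = 1 - 2/5
= 0.6000


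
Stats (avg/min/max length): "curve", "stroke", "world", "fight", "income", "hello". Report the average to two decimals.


Lengths: "curve"=5, "stroke"=6, "world"=5, "fight"=5, "income"=6, "hello"=5
Sum = 32, Count = 6
Average = 32/6 = 5.33
= avg=5.33, min=5, max=6


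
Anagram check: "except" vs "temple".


Word 1: "except" → sorted: ceeptx
Word 2: "temple" → sorted: eelmpt
Same letters? ceeptx != eelmpt
Anagram = No


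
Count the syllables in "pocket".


Word: "pocket"
Syllable breakdown: pock / et
Counting: 2 parts
= 2 syllables


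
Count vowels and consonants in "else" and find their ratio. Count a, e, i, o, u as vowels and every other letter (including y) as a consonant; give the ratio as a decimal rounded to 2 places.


Word: "else"
Vowels (a,e,i,o,u): 2
Consonants: 2
Ratio = 2/2
= 1.00


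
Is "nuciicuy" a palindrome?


Word: "nuciicuy"
Reversed: "yuciicun"
Forward == Backward? nuciicuy != yuciicun
Palindrome = No


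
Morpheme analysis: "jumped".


Word: "jumped"
Morphemes: jump / -ed
Each morpheme carries meaning
= 2 morphemes


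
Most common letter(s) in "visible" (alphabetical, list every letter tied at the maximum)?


Word: "visible"
Letter counts:
  'b': 1
  'e': 1
  'i': 2
  'l': 1
  's': 1
  'v': 1
Maximum count = 2
Most frequent = 'i' (2 times each)


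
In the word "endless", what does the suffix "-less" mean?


Suffix: -less
Example: endless (end + -less)
Meaning = without


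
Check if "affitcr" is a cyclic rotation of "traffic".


Word: "traffic", Candidate: "affitcr"
Method: check if candidate is substring of word+word
"traffictraffic" contains "affitcr"? No
Is rotation = No


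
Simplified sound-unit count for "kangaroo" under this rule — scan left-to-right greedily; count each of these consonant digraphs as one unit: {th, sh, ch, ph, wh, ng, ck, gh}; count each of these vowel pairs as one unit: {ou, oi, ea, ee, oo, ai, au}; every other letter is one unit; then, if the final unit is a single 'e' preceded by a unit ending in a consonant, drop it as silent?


Word: "kangaroo" (8 letters)
Left-to-right scan:
  [1] 'k' (letter)
  [2] 'a' (letter)
  [3] 'ng' (digraph)
  [4] 'a' (letter)
  [5] 'r' (letter)
  [6] 'oo' (vowel-pair)
Units from scan: 6
Sound units = 6 units


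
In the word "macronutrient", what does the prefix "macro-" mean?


Prefix: macro-
As in: macronutrient -> macro- + nutrient
Meaning = large


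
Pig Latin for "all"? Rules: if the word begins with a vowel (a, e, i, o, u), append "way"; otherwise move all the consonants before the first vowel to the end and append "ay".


Word: "all"
Starts with vowel → add 'way'
Pig Latin = "allway"


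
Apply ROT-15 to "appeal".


Word: "appeal"
Shift: 15
Each letter → (letter + shift) mod 26:
  'a' (0) + 15 = 15 → 'p'
  'p' (15) + 15 = 4 → 'e'
  'p' (15) + 15 = 4 → 'e'
  'e' (4) + 15 = 19 → 't'
  'a' (0) + 15 = 15 → 'p'
  'l' (11) + 15 = 0 → 'a'
Result = "peetpa"


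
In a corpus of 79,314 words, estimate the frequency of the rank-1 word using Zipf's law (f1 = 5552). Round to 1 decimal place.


Zipf's law: f(r) = f(1) / r
f(1) = 5552
f(1) = 5552 / 1
= 5552.0 occurrences


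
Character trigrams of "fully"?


Word: "fully" (length 5)
Number of trigrams = 5 - 3 + 1 = 3
  Position 0: "ful"
  Position 1: "ull"
  Position 2: "lly"
Trigrams = "ful", "ull", "lly"


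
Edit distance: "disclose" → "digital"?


Word 1: "disclose" (length 8)
Word 2: "digital" (length 7)
One optimal edit sequence (insert/delete/substitute each cost 1):
  1. keep 'd'
  2. keep 'i'
  3. delete 's'  (+1)
  4. substitute 'c' -> 'g'  (+1)
  5. substitute 'l' -> 'i'  (+1)
  6. substitute 'o' -> 't'  (+1)
  7. substitute 's' -> 'a'  (+1)
  8. substitute 'e' -> 'l'  (+1)
Total edit operations: 6
Edit distance = 6


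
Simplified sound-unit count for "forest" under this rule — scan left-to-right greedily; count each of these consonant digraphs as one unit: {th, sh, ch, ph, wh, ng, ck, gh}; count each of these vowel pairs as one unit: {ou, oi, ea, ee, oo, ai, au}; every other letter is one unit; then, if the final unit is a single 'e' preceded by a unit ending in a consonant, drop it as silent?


Word: "forest" (6 letters)
Left-to-right scan:
  [1] 'f' (letter)
  [2] 'o' (letter)
  [3] 'r' (letter)
  [4] 'e' (letter)
  [5] 's' (letter)
  [6] 't' (letter)
Units from scan: 6
Sound units = 6 units


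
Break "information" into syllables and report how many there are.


Word: "information"
Syllable breakdown: in | for | ma | tion
Counting: 4 parts
= 4 syllables


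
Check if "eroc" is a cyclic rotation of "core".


Word: "core", Candidate: "eroc"
Method: check if candidate is substring of word+word
"corecore" contains "eroc"? No
Is rotation = No


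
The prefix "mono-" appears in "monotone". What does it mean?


Prefix: mono-
Example: monotone (mono- + tone)
Meaning = one


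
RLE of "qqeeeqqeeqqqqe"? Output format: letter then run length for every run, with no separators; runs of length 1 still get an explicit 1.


String: "qqeeeqqeeqqqqe"
Scanning for consecutive runs:
  'q' x 2
  'e' x 3
  'q' x 2
  'e' x 2
  'q' x 4
  'e' x 1
RLE = "q2e3q2e2q4e1"


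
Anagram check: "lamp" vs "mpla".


Word 1: "lamp" → sorted: almp
Word 2: "mpla" → sorted: almp
Same letters? almp == almp
Anagram = Yes


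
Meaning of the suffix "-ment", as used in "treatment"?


Suffix: -ment
As in: treatment -> treat + -ment
Meaning = result of action


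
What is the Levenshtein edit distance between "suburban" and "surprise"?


Word 1: "suburban" (length 8)
Word 2: "surprise" (length 8)
One optimal edit sequence (insert/delete/substitute each cost 1):
  1. keep 's'
  2. keep 'u'
  3. substitute 'b' -> 'r'  (+1)
  4. substitute 'u' -> 'p'  (+1)
  5. keep 'r'
  6. substitute 'b' -> 'i'  (+1)
  7. substitute 'a' -> 's'  (+1)
  8. substitute 'n' -> 'e'  (+1)
Total edit operations: 5
Edit distance = 5


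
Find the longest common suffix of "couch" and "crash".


Word 1: "couch"
Word 2: "crash"
Comparing from end:
  Pos -1: 'h' == 'h'
  Pos -2: 'c' != 's' (stop)
LCS = "h" (length 1)


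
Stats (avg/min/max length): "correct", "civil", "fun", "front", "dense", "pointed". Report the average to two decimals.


Lengths: "correct"=7, "civil"=5, "fun"=3, "front"=5, "dense"=5, "pointed"=7
Sum = 32, Count = 6
Average = 32/6 = 5.33
= avg=5.33, min=3, max=7


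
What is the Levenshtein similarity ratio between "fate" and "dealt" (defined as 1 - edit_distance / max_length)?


Word 1: "fate" (length 4)
Word 2: "dealt" (length 5)
One optimal edit sequence:
  1. insert 'd'  (+1)
  2. substitute 'f' -> 'e'  (+1)
  3. keep 'a'
  4. substitute 't' -> 'l'  (+1)
  5. substitute 'e' -> 't'  (+1)
Edit distance = 4
Max length = max(4, 5) = 5
Similarity = 1 - 4/5
= 0.2000


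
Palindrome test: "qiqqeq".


Word: "qiqqeq"
Reversed: "qeqqiq"
Forward == Backward? qiqqeq != qeqqiq
Palindrome = No


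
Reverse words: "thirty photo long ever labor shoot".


Original: "thirty photo long ever labor shoot"
Words (1..n): thirty | photo | long | ever | labor | shoot
Reversed (n..1): shoot | labor | ever | long | photo | thirty
Result = "shoot labor ever long photo thirty"


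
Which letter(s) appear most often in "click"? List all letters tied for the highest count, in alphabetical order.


Word: "click"
Letter counts:
  'c': 2
  'i': 1
  'k': 1
  'l': 1
Maximum count = 2
Most frequent = 'c' (2 times each)


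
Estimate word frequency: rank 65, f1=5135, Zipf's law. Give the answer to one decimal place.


Zipf's law: f(r) = f(1) / r
f(1) = 5135
f(65) = 5135 / 65
= 79.0 occurrences


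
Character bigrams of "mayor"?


Word: "mayor" (length 5)
Number of bigrams = 5 - 2 + 1 = 4
  Position 0: "ma"
  Position 1: "ay"
  Position 2: "yo"
  Position 3: "or"
Bigrams = "ma", "ay", "yo", "or"


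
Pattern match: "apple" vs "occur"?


Pattern of "apple": [0, 1, 1, 2, 3]
Pattern of "occur": [0, 1, 1, 2, 3]
Patterns match
Same pattern = Yes


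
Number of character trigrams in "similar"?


Word: "similar" (length 7)
Number of 3-grams = length - 3 + 1 = 7 - 3 + 1
= 5


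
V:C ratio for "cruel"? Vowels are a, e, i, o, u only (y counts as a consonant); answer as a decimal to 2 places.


Word: "cruel"
Vowels (a,e,i,o,u): 2
Consonants: 3
Ratio = 2/3
= 0.67


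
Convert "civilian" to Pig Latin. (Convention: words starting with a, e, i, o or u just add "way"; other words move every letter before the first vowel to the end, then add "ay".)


Word: "civilian"
Starts with consonant(s) → move to end, add 'ay'
Consonant cluster: "c"
Pig Latin = "iviliancay"


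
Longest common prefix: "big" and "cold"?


Word 1: "big"
Word 2: "cold"
Comparing from start:
  Pos 0: 'b' != 'c' (stop)
LCP = "" (length 0)


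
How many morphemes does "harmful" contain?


Word: "harmful"
Morphemes: harm | -ful
Each morpheme carries meaning
= 2 morphemes


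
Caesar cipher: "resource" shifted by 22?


Word: "resource"
Shift: 22
Each letter → (letter + shift) mod 26:
  'r' (17) + 22 = 13 → 'n'
  'e' (4) + 22 = 0 → 'a'
  's' (18) + 22 = 14 → 'o'
  'o' (14) + 22 = 10 → 'k'
  'u' (20) + 22 = 16 → 'q'
  'r' (17) + 22 = 13 → 'n'
  'c' (2) + 22 = 24 → 'y'
  'e' (4) + 22 = 0 → 'a'
Result = "naokqnya"


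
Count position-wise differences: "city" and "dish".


Comparing character by character (same length = 4):
  Pos 0: 'c' vs 'd' !=
  Pos 1: 'i' vs 'i' =
  Pos 2: 't' vs 's' !=
  Pos 3: 'y' vs 'h' !=
Hamming distance = 3


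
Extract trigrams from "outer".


Word: "outer" (length 5)
Number of trigrams = 5 - 3 + 1 = 3
  Position 0: "out"
  Position 1: "ute"
  Position 2: "ter"
Trigrams = "out", "ute", "ter"


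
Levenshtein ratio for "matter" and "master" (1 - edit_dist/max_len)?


Word 1: "matter" (length 6)
Word 2: "master" (length 6)
One optimal edit sequence:
  1. keep 'm'
  2. keep 'a'
  3. substitute 't' -> 's'  (+1)
  4. keep 't'
  5. keep 'e'
  6. keep 'r'
Edit distance = 1
Max length = max(6, 6) = 6
Similarity = 1 - 1/6
= 0.8333


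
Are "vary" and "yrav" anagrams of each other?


Word 1: "vary" → sorted: arvy
Word 2: "yrav" → sorted: arvy
Same letters? arvy == arvy
Anagram = Yes


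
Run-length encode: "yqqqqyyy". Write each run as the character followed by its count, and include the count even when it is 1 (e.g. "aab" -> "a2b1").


String: "yqqqqyyy"
Scanning for consecutive runs:
  'y' x 1
  'q' x 4
  'y' x 3
RLE = "y1q4y3"


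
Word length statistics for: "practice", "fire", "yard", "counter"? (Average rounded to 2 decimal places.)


Lengths: "practice"=8, "fire"=4, "yard"=4, "counter"=7
Sum = 23, Count = 4
Average = 23/4 = 5.75
= avg=5.75, min=4, max=8


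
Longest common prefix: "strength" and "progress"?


Word 1: "strength"
Word 2: "progress"
Comparing from start:
  Pos 0: 's' != 'p' (stop)
LCP = "" (length 0)


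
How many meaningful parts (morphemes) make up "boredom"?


Word: "boredom"
Morphemes: bore + -dom
Each morpheme carries meaning
= 2 morphemes


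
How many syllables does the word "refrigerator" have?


Word: "refrigerator"
Syllable breakdown: re / frig / er / a / tor
Counting: 5 parts
= 5 syllables


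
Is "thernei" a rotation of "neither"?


Word: "neither", Candidate: "thernei"
Method: check if candidate is substring of word+word
"neitherneither" contains "thernei"? Yes
Is rotation = Yes


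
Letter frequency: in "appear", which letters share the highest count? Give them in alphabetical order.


Word: "appear"
Letter counts:
  'a': 2
  'e': 1
  'p': 2
  'r': 1
Maximum count = 2
Most frequent = 'a', 'p' (2 times each)


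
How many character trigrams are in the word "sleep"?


Word: "sleep" (length 5)
Number of 3-grams = length - 3 + 1 = 5 - 3 + 1
= 3


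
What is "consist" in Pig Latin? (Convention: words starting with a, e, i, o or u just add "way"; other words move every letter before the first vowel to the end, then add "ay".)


Word: "consist"
Starts with consonant(s) → move to end, add 'ay'
Consonant cluster: "c"
Pig Latin = "onsistcay"


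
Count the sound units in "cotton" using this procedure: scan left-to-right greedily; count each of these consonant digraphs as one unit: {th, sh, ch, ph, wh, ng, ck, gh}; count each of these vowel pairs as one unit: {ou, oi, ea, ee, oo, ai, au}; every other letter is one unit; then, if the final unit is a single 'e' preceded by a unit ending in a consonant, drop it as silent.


Word: "cotton" (6 letters)
Left-to-right scan:
  [1] 'c' (letter)
  [2] 'o' (letter)
  [3] 't' (letter)
  [4] 't' (letter)
  [5] 'o' (letter)
  [6] 'n' (letter)
Units from scan: 6
Sound units = 6 units


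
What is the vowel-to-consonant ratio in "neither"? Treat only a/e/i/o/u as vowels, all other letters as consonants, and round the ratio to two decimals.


Word: "neither"
Vowels (a,e,i,o,u): 3
Consonants: 4
Ratio = 3/4
= 0.75


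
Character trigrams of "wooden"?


Word: "wooden" (length 6)
Number of trigrams = 6 - 3 + 1 = 4
  Position 0: "woo"
  Position 1: "ood"
  Position 2: "ode"
  Position 3: "den"
Trigrams = "woo", "ood", "ode", "den"


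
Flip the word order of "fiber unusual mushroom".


Original: "fiber unusual mushroom"
Words (1..n): fiber | unusual | mushroom
Reversed (n..1): mushroom | unusual | fiber
Result = "mushroom unusual fiber"


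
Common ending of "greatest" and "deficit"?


Word 1: "greatest"
Word 2: "deficit"
Comparing from end:
  Pos -1: 't' == 't'
  Pos -2: 's' != 'i' (stop)
LCS = "t" (length 1)


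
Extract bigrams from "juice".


Word: "juice" (length 5)
Number of bigrams = 5 - 2 + 1 = 4
  Position 0: "ju"
  Position 1: "ui"
  Position 2: "ic"
  Position 3: "ce"
Bigrams = "ju", "ui", "ic", "ce"


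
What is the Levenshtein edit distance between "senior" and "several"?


Word 1: "senior" (length 6)
Word 2: "several" (length 7)
One optimal edit sequence (insert/delete/substitute each cost 1):
  1. keep 's'
  2. keep 'e'
  3. insert 'v'  (+1)
  4. substitute 'n' -> 'e'  (+1)
  5. substitute 'i' -> 'r'  (+1)
  6. substitute 'o' -> 'a'  (+1)
  7. substitute 'r' -> 'l'  (+1)
Total edit operations: 5
Edit distance = 5


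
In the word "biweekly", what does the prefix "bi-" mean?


Prefix: bi-
As in: biweekly -> bi- + weekly
Meaning = two


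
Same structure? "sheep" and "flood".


Pattern of "sheep": [0, 1, 2, 2, 3]
Pattern of "flood": [0, 1, 2, 2, 3]
Patterns match
Same pattern = Yes


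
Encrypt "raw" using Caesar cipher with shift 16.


Word: "raw"
Shift: 16
Each letter → (letter + shift) mod 26:
  'r' (17) + 16 = 7 → 'h'
  'a' (0) + 16 = 16 → 'q'
  'w' (22) + 16 = 12 → 'm'
Result = "hqm"


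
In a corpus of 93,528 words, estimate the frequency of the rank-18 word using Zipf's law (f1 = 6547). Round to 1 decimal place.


Zipf's law: f(r) = f(1) / r
f(1) = 6547
f(18) = 6547 / 18
= 363.7 occurrences


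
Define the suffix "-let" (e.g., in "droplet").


Suffix: -let
As in: droplet -> drop + -let
Meaning = small


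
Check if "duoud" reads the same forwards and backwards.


Word: "duoud"
Reversed: "duoud"
Forward == Backward? duoud == duoud
Palindrome = Yes


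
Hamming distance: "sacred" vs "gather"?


Comparing character by character (same length = 6):
  Pos 0: 's' vs 'g' !=
  Pos 1: 'a' vs 'a' =
  Pos 2: 'c' vs 't' !=
  Pos 3: 'r' vs 'h' !=
  Pos 4: 'e' vs 'e' =
  Pos 5: 'd' vs 'r' !=
Hamming distance = 4


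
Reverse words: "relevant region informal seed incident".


Original: "relevant region informal seed incident"
Words (1..n): relevant | region | informal | seed | incident
Reversed (n..1): incident | seed | informal | region | relevant
Result = "incident seed informal region relevant"


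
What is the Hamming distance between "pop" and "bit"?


Comparing character by character (same length = 3):
  Pos 0: 'p' vs 'b' !=
  Pos 1: 'o' vs 'i' !=
  Pos 2: 'p' vs 't' !=
Hamming distance = 3


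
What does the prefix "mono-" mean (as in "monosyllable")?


Prefix: mono-
Example: monosyllable (mono- + syllable)
Meaning = one


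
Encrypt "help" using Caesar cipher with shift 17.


Word: "help"
Shift: 17
Each letter → (letter + shift) mod 26:
  'h' (7) + 17 = 24 → 'y'
  'e' (4) + 17 = 21 → 'v'
  'l' (11) + 17 = 2 → 'c'
  'p' (15) + 17 = 6 → 'g'
Result = "yvcg"


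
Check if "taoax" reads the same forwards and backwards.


Word: "taoax"
Reversed: "xaoat"
Forward == Backward? taoax != xaoat
Palindrome = No


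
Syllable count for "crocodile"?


Word: "crocodile"
Syllable breakdown: croc · o · dile
Counting: 3 parts
= 3 syllables


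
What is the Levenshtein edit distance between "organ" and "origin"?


Word 1: "organ" (length 5)
Word 2: "origin" (length 6)
One optimal edit sequence (insert/delete/substitute each cost 1):
  1. keep 'o'
  2. keep 'r'
  3. insert 'i'  (+1)
  4. keep 'g'
  5. substitute 'a' -> 'i'  (+1)
  6. keep 'n'
Total edit operations: 2
Edit distance = 2


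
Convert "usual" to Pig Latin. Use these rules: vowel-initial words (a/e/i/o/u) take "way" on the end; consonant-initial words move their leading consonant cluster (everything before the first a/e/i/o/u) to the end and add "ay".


Word: "usual"
Starts with vowel → add 'way'
Pig Latin = "usualway"


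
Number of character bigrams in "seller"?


Word: "seller" (length 6)
Number of 2-grams = length - 2 + 1 = 6 - 2 + 1
= 5


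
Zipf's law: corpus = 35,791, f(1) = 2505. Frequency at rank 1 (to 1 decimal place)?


Zipf's law: f(r) = f(1) / r
f(1) = 2505
f(1) = 2505 / 1
= 2505.0 occurrences


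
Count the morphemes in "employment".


Word: "employment"
Morphemes: employ / -ment
Each morpheme carries meaning
= 2 morphemes


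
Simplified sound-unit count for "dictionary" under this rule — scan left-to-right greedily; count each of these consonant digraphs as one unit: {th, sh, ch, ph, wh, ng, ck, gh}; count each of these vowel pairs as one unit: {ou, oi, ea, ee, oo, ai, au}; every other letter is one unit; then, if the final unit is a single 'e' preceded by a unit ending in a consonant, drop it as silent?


Word: "dictionary" (10 letters)
Left-to-right scan:
  1. 'd' (letter)
  2. 'i' (letter)
  3. 'c' (letter)
  4. 't' (letter)
  5. 'i' (letter)
  6. 'o' (letter)
  7. 'n' (letter)
  8. 'a' (letter)
  9. 'r' (letter)
  10. 'y' (letter)
Units from scan: 10
Sound units = 10 units


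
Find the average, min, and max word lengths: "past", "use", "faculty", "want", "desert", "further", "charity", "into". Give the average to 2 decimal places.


Lengths: "past"=4, "use"=3, "faculty"=7, "want"=4, "desert"=6, "further"=7, "charity"=7, "into"=4
Sum = 42, Count = 8
Average = 42/8 = 5.25
= avg=5.25, min=3, max=7


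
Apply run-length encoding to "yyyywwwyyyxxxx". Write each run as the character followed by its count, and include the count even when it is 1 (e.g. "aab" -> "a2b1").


String: "yyyywwwyyyxxxx"
Scanning for consecutive runs:
  'y' x 4
  'w' x 3
  'y' x 3
  'x' x 4
RLE = "y4w3y3x4"


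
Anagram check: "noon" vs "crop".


Word 1: "noon" → sorted: nnoo
Word 2: "crop" → sorted: copr
Same letters? nnoo != copr
Anagram = No


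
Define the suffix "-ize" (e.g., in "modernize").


Suffix: -ize
Example: modernize (modern + -ize)
Meaning = to make


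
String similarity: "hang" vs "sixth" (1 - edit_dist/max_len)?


Word 1: "hang" (length 4)
Word 2: "sixth" (length 5)
One optimal edit sequence:
  1. insert 's'  (+1)
  2. substitute 'h' -> 'i'  (+1)
  3. substitute 'a' -> 'x'  (+1)
  4. substitute 'n' -> 't'  (+1)
  5. substitute 'g' -> 'h'  (+1)
Edit distance = 5
Max length = max(4, 5) = 5
Similarity = 1 - 5/5
= 0.0000


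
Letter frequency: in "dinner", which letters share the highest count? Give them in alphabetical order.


Word: "dinner"
Letter counts:
  'd': 1
  'e': 1
  'i': 1
  'n': 2
  'r': 1
Maximum count = 2
Most frequent = 'n' (2 times each)


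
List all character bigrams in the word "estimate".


Word: "estimate" (length 8)
Number of bigrams = 8 - 2 + 1 = 7
  Position 0: "es"
  Position 1: "st"
  Position 2: "ti"
  Position 3: "im"
  Position 4: "ma"
  Position 5: "at"
  Position 6: "te"
Bigrams = "es", "st", "ti", "im", "ma", "at", "te"


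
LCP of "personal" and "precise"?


Word 1: "personal"
Word 2: "precise"
Comparing from start:
  Pos 0: 'p' == 'p'
  Pos 1: 'e' != 'r' (stop)
LCP = "p" (length 1)


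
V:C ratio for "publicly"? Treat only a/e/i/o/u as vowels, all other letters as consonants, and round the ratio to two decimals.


Word: "publicly"
Vowels (a,e,i,o,u): 2
Consonants: 6
Ratio = 2/6
= 0.33


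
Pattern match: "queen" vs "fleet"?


Pattern of "queen": [0, 1, 2, 2, 3]
Pattern of "fleet": [0, 1, 2, 2, 3]
Patterns match
Same pattern = Yes


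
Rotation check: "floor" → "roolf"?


Word: "floor", Candidate: "roolf"
Method: check if candidate is substring of word+word
"floorfloor" contains "roolf"? No
Is rotation = No


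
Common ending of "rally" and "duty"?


Word 1: "rally"
Word 2: "duty"
Comparing from end:
  Pos -1: 'y' == 'y'
  Pos -2: 'l' != 't' (stop)
LCS = "y" (length 1)
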